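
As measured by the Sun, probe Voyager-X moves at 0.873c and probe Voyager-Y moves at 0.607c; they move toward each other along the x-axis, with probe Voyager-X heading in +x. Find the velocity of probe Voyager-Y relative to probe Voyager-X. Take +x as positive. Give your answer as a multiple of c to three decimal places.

β_A = 0.873, β_B = -0.607.
Transform to A's frame with the inverse velocity-addition law: u' = (u − v)/(1 − uv/c²), taking u = β_B and v = β_A.
u' = (-0.607 − 0.873) / (1 − (0.873)(-0.607)) = -1.4800/1.5299 = -0.9674.

-0.967c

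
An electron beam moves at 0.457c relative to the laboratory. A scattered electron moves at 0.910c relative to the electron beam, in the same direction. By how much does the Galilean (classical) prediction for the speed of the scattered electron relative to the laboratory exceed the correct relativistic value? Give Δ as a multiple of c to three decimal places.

Δ = 0.402c

Galilean: u_cl = 0.910 + 0.457 = 1.3670.
Relativistic: u_rel = (0.910 + 0.457) / (1 + 0.910·0.457) = 1.3670/1.4159 = 0.9655.
Δ = 1.3670 − 0.9655 = 0.4015.
(The classical prediction exceeds c; the relativistic result does not.)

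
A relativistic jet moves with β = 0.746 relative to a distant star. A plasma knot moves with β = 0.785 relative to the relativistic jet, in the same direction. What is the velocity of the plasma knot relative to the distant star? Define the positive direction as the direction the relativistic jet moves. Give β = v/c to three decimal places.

β = 0.966

With v = 0.746 and u' = 0.785 (in units of c),
u = (u' + v)/(1 + u'v/c²):
u = (0.785 + 0.746) / (1 + 0.785·0.746) = 1.5310/1.5856 = 0.9656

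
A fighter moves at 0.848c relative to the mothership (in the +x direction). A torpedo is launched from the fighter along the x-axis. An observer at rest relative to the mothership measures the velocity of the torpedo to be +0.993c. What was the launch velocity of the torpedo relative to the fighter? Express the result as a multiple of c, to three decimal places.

+0.918c

Invert the composition law: u' = (u − v)/(1 − uv/c²).
u' = (0.993 − 0.848) / (1 − (0.993)(0.848)) = 0.1450/0.1579 = 0.9181.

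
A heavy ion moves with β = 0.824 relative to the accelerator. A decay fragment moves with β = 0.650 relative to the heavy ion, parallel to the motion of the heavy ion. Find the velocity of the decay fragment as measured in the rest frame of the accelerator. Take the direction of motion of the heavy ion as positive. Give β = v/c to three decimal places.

β = 0.960

With v = 0.824 and u' = 0.650 (in units of c),
u = (u' + v)/(1 + u'v/c²):
u = (0.650 + 0.824) / (1 + 0.650·0.824) = 1.4740/1.5356 = 0.9599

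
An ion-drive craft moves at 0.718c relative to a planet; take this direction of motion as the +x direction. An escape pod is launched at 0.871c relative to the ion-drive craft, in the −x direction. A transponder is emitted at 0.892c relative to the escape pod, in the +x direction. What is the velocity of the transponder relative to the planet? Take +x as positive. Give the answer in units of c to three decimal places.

Apply u = (u' + v)/(1 + u'v/c²) successively, working outward toward the planet.
Start: velocity of the ion-drive craft relative to the planet = 0.7180c.
Compose with the escape pod (u' = -0.871 in the ion-drive craft frame): u_1 = (-0.871 + 0.718) / (1 + (-0.871)·0.718) = -0.1530/0.3746 = -0.4084.
Compose with the transponder (u' = 0.892 in the escape pod frame): u_2 = (0.892 + (-0.408)) / (1 + 0.892·(-0.408)) = 0.4836/0.6357 = 0.7607.

+0.761c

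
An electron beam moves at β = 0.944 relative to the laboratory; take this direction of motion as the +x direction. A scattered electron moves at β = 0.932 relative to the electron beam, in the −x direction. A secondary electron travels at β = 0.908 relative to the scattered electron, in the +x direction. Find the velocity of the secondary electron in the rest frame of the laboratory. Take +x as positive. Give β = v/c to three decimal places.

β = +0.924

Apply u = (u' + v)/(1 + u'v/c²) successively, working outward toward the laboratory.
Start: velocity of the electron beam relative to the laboratory = 0.9440c.
Compose with the scattered electron (u' = -0.932 in the electron beam frame): u_1 = (-0.932 + 0.944) / (1 + (-0.932)·0.944) = 0.0120/0.1202 = 0.0998.
Compose with the secondary electron (u' = 0.908 in the scattered electron frame): u_2 = (0.908 + 0.100) / (1 + 0.908·0.100) = 1.0078/1.0907 = 0.9241.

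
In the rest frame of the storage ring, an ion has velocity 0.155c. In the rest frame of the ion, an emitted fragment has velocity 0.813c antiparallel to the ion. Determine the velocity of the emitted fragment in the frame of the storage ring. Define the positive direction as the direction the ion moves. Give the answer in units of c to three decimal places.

With v = 0.155 and u' = -0.813 (in units of c),
u = (u' + v)/(1 + u'v/c²):
u = (-0.813 + 0.155) / (1 + (-0.813)·0.155) = -0.6580/0.8740 = -0.7529
(Galilean addition would give -0.658c.)

-0.753c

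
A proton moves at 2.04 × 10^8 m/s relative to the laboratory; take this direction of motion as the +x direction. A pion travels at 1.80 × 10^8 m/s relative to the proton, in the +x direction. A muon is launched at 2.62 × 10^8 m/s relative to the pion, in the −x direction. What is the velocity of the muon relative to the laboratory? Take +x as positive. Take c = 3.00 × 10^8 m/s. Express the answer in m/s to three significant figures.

Apply u = (u' + v)/(1 + u'v/c²) successively, working outward toward the laboratory.
(Dividing each given speed by c = 3.00 × 10^8 m/s to work in units of c.)
Start: velocity of the proton relative to the laboratory = 0.6800c.
Compose with the pion (u' = 0.600 in the proton frame): u_1 = (0.600 + 0.680) / (1 + 0.600·0.680) = 1.2800/1.4080 = 0.9091.
Compose with the muon (u' = -0.873 in the pion frame): u_2 = (-0.873 + 0.909) / (1 + (-0.873)·0.909) = 0.0358/0.2061 = 0.1735.
So u = 0.1735 × 3.00 × 10^8 m/s.

+5.21 × 10^7 m/s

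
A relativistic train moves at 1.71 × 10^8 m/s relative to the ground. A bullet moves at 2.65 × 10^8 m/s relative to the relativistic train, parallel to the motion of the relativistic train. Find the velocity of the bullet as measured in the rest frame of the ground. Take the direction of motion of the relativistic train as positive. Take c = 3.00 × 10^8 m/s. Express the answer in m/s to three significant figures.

In units of c (dividing by 3.00 × 10^8 m/s): v = 0.570, u' = 0.883.
u = (u' + v)/(1 + u'v/c²):
u = (0.883 + 0.570) / (1 + 0.883·0.570) = 1.4533/1.5035 = 0.9666
Converting back: u = 0.9666 × 3.00 × 10^8 m/s.

2.90 × 10^8 m/s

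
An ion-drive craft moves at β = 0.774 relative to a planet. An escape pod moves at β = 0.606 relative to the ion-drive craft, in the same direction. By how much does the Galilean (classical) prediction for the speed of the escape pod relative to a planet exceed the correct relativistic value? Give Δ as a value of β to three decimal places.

Galilean: u_cl = 0.606 + 0.774 = 1.3800.
Relativistic: u_rel = (0.606 + 0.774) / (1 + 0.606·0.774) = 1.3800/1.4690 = 0.9394.
Δ = 1.3800 − 0.9394 = 0.4406.
(The classical prediction exceeds c; the relativistic result does not.)

Δ = 0.441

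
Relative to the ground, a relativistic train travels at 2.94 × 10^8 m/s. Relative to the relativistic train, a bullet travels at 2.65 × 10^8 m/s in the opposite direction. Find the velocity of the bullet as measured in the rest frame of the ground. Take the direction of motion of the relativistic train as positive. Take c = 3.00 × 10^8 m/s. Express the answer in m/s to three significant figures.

+2.16 × 10^8 m/s

In units of c (dividing by 3.00 × 10^8 m/s): v = 0.980, u' = -0.883.
u = (u' + v)/(1 + u'v/c²):
u = (-0.883 + 0.980) / (1 + (-0.883)·0.980) = 0.0967/0.1343 = 0.7196
(Galilean addition would give +0.097c.)
Converting back: u = 0.7196 × 3.00 × 10^8 m/s.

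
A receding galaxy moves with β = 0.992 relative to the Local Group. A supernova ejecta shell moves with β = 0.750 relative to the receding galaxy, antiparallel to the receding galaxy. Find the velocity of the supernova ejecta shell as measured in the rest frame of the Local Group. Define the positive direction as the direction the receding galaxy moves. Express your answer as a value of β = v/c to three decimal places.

With v = 0.992 and u' = -0.750 (in units of c),
u = (u' + v)/(1 + u'v/c²):
u = (-0.750 + 0.992) / (1 + (-0.750)·0.992) = 0.2420/0.2560 = 0.9453
(Galilean addition would give +0.242c.)

β = +0.945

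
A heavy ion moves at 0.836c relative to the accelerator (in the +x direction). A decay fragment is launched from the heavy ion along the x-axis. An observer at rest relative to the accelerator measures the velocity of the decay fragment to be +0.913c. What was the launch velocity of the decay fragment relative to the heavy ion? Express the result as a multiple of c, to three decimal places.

Invert the composition law: u' = (u − v)/(1 − uv/c²).
u' = (0.913 − 0.836) / (1 − (0.913)(0.836)) = 0.0770/0.2367 = 0.3253.

+0.325c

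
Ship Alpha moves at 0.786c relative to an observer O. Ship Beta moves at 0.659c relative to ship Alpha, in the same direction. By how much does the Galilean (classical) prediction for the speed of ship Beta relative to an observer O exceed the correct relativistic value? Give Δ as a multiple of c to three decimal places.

Galilean: u_cl = 0.659 + 0.786 = 1.4450.
Relativistic: u_rel = (0.659 + 0.786) / (1 + 0.659·0.786) = 1.4450/1.5180 = 0.9519.
Δ = 1.4450 − 0.9519 = 0.4931.
(The classical prediction exceeds c; the relativistic result does not.)

Δ = 0.493c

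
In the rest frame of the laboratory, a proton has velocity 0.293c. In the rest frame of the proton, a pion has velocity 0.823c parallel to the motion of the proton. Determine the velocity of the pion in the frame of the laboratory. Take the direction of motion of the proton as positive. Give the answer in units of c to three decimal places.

0.899c

With v = 0.293 and u' = 0.823 (in units of c),
u = (u' + v)/(1 + u'v/c²):
u = (0.823 + 0.293) / (1 + 0.823·0.293) = 1.1160/1.2411 = 0.8992
(Galilean addition would give +1.116c, exceeding c.)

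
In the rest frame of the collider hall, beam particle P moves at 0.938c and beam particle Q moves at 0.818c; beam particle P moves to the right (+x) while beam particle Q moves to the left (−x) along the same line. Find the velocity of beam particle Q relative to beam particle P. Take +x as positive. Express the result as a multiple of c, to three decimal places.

β_A = 0.938, β_B = -0.818.
Transform to A's frame with the inverse velocity-addition law: u' = (u − v)/(1 − uv/c²), taking u = β_B and v = β_A.
u' = (-0.818 − 0.938) / (1 − (0.938)(-0.818)) = -1.7560/1.7673 = -0.9936.

-0.994c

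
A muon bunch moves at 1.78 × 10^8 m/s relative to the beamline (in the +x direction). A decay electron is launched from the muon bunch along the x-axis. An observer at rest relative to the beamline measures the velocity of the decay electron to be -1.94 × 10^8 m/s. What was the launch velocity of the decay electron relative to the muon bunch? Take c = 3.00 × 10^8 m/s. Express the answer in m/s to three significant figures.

-2.69 × 10^8 m/s

v = 0.593c, u = -0.647c.
Invert the composition law: u' = (u − v)/(1 − uv/c²).
u' = (-0.647 − 0.593) / (1 − (-0.647)(0.593)) = -1.2400/1.3837 = -0.8962.
u' = -0.8962 × 3.00 × 10^8 m/s.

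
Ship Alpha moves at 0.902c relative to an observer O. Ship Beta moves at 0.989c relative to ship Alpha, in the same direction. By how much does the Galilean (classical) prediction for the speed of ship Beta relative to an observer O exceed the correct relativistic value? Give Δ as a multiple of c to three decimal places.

Galilean: u_cl = 0.989 + 0.902 = 1.8910.
Relativistic: u_rel = (0.989 + 0.902) / (1 + 0.989·0.902) = 1.8910/1.8921 = 0.9994.
Δ = 1.8910 − 0.9994 = 0.8916.
(The classical prediction exceeds c; the relativistic result does not.)

Δ = 0.892c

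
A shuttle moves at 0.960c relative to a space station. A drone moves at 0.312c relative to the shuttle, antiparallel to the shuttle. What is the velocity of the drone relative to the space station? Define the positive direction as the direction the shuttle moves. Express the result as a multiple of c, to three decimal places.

With v = 0.960 and u' = -0.312 (in units of c),
u = (u' + v)/(1 + u'v/c²):
u = (-0.312 + 0.960) / (1 + (-0.312)·0.960) = 0.6480/0.7005 = 0.9251

+0.925c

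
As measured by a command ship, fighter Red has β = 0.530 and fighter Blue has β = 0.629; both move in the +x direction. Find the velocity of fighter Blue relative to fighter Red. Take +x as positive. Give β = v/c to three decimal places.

β_A = 0.530, β_B = 0.629.
Transform to A's frame with the inverse velocity-addition law: u' = (u − v)/(1 − uv/c²), taking u = β_B and v = β_A.
u' = (0.629 − 0.530) / (1 − (0.530)(0.629)) = 0.0990/0.6666 = 0.1485.

β = +0.149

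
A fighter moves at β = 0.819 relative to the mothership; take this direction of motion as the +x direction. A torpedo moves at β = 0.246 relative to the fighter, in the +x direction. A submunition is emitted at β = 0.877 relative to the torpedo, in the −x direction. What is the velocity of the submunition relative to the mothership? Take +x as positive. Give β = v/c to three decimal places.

β = +0.042

Apply u = (u' + v)/(1 + u'v/c²) successively, working outward toward the mothership.
Start: velocity of the fighter relative to the mothership = 0.8190c.
Compose with the torpedo (u' = 0.246 in the fighter frame): u_1 = (0.246 + 0.819) / (1 + 0.246·0.819) = 1.0650/1.2015 = 0.8864.
Compose with the submunition (u' = -0.877 in the torpedo frame): u_2 = (-0.877 + 0.886) / (1 + (-0.877)·0.886) = 0.0094/0.2226 = 0.0423.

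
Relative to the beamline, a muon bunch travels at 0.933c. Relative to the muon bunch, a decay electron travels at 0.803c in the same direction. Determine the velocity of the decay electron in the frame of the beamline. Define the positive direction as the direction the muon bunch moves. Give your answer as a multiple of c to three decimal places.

0.992c

With v = 0.933 and u' = 0.803 (in units of c),
u = (u' + v)/(1 + u'v/c²):
u = (0.803 + 0.933) / (1 + 0.803·0.933) = 1.7360/1.7492 = 0.9925
(Galilean addition would give +1.736c, exceeding c.)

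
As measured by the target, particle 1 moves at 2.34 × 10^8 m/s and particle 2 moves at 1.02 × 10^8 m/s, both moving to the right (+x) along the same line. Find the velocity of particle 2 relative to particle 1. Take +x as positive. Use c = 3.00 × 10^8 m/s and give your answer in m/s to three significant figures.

-1.80 × 10^8 m/s

β_A = 0.780, β_B = 0.340 (dividing each by c = 3.00 × 10^8 m/s).
Transform to A's frame with the inverse velocity-addition law: u' = (u − v)/(1 − uv/c²), taking u = β_B and v = β_A.
u' = (0.340 − 0.780) / (1 − (0.780)(0.340)) = -0.4400/0.7348 = -0.5988.
u' = -0.5988 × 3.00 × 10^8 m/s.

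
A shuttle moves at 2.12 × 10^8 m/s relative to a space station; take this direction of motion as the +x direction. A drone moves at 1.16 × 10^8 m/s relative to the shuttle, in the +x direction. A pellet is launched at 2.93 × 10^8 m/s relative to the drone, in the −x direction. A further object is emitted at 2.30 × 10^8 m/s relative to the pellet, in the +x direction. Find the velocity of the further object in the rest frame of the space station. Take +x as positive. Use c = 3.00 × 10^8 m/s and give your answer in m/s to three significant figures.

Apply u = (u' + v)/(1 + u'v/c²) successively, working outward toward the space station.
(Dividing each given speed by c = 3.00 × 10^8 m/s to work in units of c.)
Start: velocity of the shuttle relative to the space station = 0.7067c.
Compose with the drone (u' = 0.387 in the shuttle frame): u_1 = (0.387 + 0.707) / (1 + 0.387·0.707) = 1.0933/1.2732 = 0.8587.
Compose with the pellet (u' = -0.977 in the drone frame): u_2 = (-0.977 + 0.859) / (1 + (-0.977)·0.859) = -0.1180/0.1613 = -0.7312.
Compose with the further object (u' = 0.767 in the pellet frame): u_3 = (0.767 + (-0.731)) / (1 + 0.767·(-0.731)) = 0.0355/0.4394 = 0.0807.
So u = 0.0807 × 3.00 × 10^8 m/s.

+2.42 × 10^7 m/s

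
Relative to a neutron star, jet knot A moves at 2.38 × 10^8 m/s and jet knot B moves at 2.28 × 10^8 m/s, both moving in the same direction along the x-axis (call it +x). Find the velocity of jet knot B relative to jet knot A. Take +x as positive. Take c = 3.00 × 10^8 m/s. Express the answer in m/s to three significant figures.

-2.52 × 10^7 m/s

β_A = 0.793, β_B = 0.760 (dividing each by c = 3.00 × 10^8 m/s).
Transform to A's frame with the inverse velocity-addition law: u' = (u − v)/(1 − uv/c²), taking u = β_B and v = β_A.
u' = (0.760 − 0.793) / (1 − (0.793)(0.760)) = -0.0333/0.3971 = -0.0839.
u' = -0.0839 × 3.00 × 10^8 m/s.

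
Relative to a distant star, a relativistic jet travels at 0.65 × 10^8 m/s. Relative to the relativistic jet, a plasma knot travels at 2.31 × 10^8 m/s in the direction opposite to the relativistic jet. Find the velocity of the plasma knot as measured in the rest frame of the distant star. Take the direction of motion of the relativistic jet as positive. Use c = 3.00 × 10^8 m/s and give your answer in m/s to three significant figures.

In units of c (dividing by 3.00 × 10^8 m/s): v = 0.217, u' = -0.770.
u = (u' + v)/(1 + u'v/c²):
u = (-0.770 + 0.217) / (1 + (-0.770)·0.217) = -0.5533/0.8332 = -0.6641
(Galilean addition would give -0.553c.)
Converting back: u = -0.6641 × 3.00 × 10^8 m/s.

-1.99 × 10^8 m/s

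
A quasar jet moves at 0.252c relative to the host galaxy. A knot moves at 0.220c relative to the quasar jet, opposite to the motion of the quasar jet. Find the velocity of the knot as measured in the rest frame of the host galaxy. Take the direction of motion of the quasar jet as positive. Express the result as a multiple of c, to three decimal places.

With v = 0.252 and u' = -0.220 (in units of c),
u = (u' + v)/(1 + u'v/c²):
u = (-0.220 + 0.252) / (1 + (-0.220)·0.252) = 0.0320/0.9446 = 0.0339

+0.034c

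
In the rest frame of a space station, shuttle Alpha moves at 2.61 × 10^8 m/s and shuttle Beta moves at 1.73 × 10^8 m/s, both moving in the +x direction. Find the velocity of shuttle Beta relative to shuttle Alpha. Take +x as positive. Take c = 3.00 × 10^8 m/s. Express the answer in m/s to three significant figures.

β_A = 0.870, β_B = 0.577 (dividing each by c = 3.00 × 10^8 m/s).
Transform to A's frame with the inverse velocity-addition law: u' = (u − v)/(1 − uv/c²), taking u = β_B and v = β_A.
u' = (0.577 − 0.870) / (1 − (0.870)(0.577)) = -0.2933/0.4983 = -0.5887.
u' = -0.5887 × 3.00 × 10^8 m/s.

-1.77 × 10^8 m/s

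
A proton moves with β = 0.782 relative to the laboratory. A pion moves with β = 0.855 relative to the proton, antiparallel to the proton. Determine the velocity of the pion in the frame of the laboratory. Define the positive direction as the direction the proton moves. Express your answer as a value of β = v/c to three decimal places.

With v = 0.782 and u' = -0.855 (in units of c),
u = (u' + v)/(1 + u'v/c²):
u = (-0.855 + 0.782) / (1 + (-0.855)·0.782) = -0.0730/0.3314 = -0.2203
(Galilean addition would give -0.073c.)

β = -0.220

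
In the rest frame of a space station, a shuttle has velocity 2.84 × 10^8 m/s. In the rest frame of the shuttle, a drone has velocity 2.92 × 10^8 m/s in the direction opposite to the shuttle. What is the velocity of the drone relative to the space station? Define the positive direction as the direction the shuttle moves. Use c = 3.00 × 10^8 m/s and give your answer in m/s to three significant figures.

In units of c (dividing by 3.00 × 10^8 m/s): v = 0.947, u' = -0.973.
u = (u' + v)/(1 + u'v/c²):
u = (-0.973 + 0.947) / (1 + (-0.973)·0.947) = -0.0267/0.0786 = -0.3394
Converting back: u = -0.3394 × 3.00 × 10^8 m/s.

-1.02 × 10^8 m/s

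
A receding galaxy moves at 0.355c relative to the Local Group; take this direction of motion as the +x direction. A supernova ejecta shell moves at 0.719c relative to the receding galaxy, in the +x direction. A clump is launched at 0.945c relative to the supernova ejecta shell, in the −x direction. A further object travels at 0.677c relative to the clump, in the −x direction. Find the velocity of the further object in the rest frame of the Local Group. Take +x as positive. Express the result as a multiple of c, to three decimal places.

-0.869c

Apply u = (u' + v)/(1 + u'v/c²) successively, working outward toward the Local Group.
Start: velocity of the receding galaxy relative to the Local Group = 0.3550c.
Compose with the supernova ejecta shell (u' = 0.719 in the receding galaxy frame): u_1 = (0.719 + 0.355) / (1 + 0.719·0.355) = 1.0740/1.2552 = 0.8556.
Compose with the clump (u' = -0.945 in the supernova ejecta shell frame): u_2 = (-0.945 + 0.856) / (1 + (-0.945)·0.856) = -0.0894/0.1914 = -0.4669.
Compose with the further object (u' = -0.677 in the clump frame): u_3 = (-0.677 + (-0.467)) / (1 + (-0.677)·(-0.467)) = -1.1439/1.3161 = -0.8692.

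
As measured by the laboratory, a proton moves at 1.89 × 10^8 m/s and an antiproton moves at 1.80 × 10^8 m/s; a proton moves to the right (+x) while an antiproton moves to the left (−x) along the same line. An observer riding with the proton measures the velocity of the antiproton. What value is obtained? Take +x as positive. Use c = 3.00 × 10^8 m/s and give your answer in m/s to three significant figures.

β_A = 0.630, β_B = -0.600 (dividing each by c = 3.00 × 10^8 m/s).
Transform to A's frame with the inverse velocity-addition law: u' = (u − v)/(1 − uv/c²), taking u = β_B and v = β_A.
u' = (-0.600 − 0.630) / (1 − (0.630)(-0.600)) = -1.2300/1.3780 = -0.8926.
u' = -0.8926 × 3.00 × 10^8 m/s.

-2.68 × 10^8 m/s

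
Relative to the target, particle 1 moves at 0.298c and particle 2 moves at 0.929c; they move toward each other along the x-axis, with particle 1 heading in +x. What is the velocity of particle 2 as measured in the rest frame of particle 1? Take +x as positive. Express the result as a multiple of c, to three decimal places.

β_A = 0.298, β_B = -0.929.
Transform to A's frame with the inverse velocity-addition law: u' = (u − v)/(1 − uv/c²), taking u = β_B and v = β_A.
u' = (-0.929 − 0.298) / (1 − (0.298)(-0.929)) = -1.2270/1.2768 = -0.9610.

-0.961c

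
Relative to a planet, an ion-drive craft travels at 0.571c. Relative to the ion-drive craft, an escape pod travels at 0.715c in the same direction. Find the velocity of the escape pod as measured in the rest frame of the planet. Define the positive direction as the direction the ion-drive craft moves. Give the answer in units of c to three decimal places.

With v = 0.571 and u' = 0.715 (in units of c),
u = (u' + v)/(1 + u'v/c²):
u = (0.715 + 0.571) / (1 + 0.715·0.571) = 1.2860/1.4083 = 0.9132

0.913c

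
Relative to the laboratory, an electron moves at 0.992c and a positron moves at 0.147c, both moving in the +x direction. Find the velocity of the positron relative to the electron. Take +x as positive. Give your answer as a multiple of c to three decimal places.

β_A = 0.992, β_B = 0.147.
Transform to A's frame with the inverse velocity-addition law: u' = (u − v)/(1 − uv/c²), taking u = β_B and v = β_A.
u' = (0.147 − 0.992) / (1 − (0.992)(0.147)) = -0.8450/0.8542 = -0.9893.

-0.989c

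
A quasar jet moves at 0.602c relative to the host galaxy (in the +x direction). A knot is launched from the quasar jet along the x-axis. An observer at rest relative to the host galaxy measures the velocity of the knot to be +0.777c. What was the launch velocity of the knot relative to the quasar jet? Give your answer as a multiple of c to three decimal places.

Invert the composition law: u' = (u − v)/(1 − uv/c²).
u' = (0.777 − 0.602) / (1 − (0.777)(0.602)) = 0.1750/0.5322 = 0.3288.

+0.329c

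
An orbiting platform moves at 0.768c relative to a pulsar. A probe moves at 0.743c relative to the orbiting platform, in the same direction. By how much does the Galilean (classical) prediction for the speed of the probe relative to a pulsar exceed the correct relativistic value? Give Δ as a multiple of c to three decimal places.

Δ = 0.549c

Galilean: u_cl = 0.743 + 0.768 = 1.5110.
Relativistic: u_rel = (0.743 + 0.768) / (1 + 0.743·0.768) = 1.5110/1.5706 = 0.9620.
Δ = 1.5110 − 0.9620 = 0.5490.
(The classical prediction exceeds c; the relativistic result does not.)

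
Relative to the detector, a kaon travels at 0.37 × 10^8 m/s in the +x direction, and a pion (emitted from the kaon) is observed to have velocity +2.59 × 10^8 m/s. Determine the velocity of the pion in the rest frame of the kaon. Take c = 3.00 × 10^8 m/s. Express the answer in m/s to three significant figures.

v = 0.123c, u = 0.863c.
Invert the composition law: u' = (u − v)/(1 − uv/c²).
u' = (0.863 − 0.123) / (1 − (0.863)(0.123)) = 0.7400/0.8935 = 0.8282.
u' = 0.8282 × 3.00 × 10^8 m/s.

+2.48 × 10^8 m/s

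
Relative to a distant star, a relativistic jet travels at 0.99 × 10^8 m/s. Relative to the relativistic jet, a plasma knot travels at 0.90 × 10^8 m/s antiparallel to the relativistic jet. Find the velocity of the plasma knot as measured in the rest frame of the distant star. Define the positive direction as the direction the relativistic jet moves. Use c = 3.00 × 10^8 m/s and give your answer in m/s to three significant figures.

In units of c (dividing by 3.00 × 10^8 m/s): v = 0.330, u' = -0.300.
u = (u' + v)/(1 + u'v/c²):
u = (-0.300 + 0.330) / (1 + (-0.300)·0.330) = 0.0300/0.9010 = 0.0333
(Galilean addition would give +0.030c.)
Converting back: u = 0.0333 × 3.00 × 10^8 m/s.

+9.99 × 10^6 m/s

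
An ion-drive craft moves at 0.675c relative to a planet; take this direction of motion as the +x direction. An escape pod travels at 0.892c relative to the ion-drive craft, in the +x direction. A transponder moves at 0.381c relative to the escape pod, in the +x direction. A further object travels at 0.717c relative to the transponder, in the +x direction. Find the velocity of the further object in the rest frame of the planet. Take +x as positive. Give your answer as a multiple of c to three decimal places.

Apply u = (u' + v)/(1 + u'v/c²) successively, working outward toward the planet.
Start: velocity of the ion-drive craft relative to the planet = 0.6750c.
Compose with the escape pod (u' = 0.892 in the ion-drive craft frame): u_1 = (0.892 + 0.675) / (1 + 0.892·0.675) = 1.5670/1.6021 = 0.9781.
Compose with the transponder (u' = 0.381 in the escape pod frame): u_2 = (0.381 + 0.978) / (1 + 0.381·0.978) = 1.3591/1.3727 = 0.9901.
Compose with the further object (u' = 0.717 in the transponder frame): u_3 = (0.717 + 0.990) / (1 + 0.717·0.990) = 1.7071/1.7099 = 0.9984.

0.998c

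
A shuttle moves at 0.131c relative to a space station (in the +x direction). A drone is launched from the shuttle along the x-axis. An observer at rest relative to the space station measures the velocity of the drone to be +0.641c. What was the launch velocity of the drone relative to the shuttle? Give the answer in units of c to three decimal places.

Invert the composition law: u' = (u − v)/(1 − uv/c²).
u' = (0.641 − 0.131) / (1 − (0.641)(0.131)) = 0.5100/0.9160 = 0.5568.

+0.557c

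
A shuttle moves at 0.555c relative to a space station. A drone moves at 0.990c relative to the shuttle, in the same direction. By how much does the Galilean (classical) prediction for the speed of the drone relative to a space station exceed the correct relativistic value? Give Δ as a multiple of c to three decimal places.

Galilean: u_cl = 0.990 + 0.555 = 1.5450.
Relativistic: u_rel = (0.990 + 0.555) / (1 + 0.990·0.555) = 1.5450/1.5494 = 0.9971.
Δ = 1.5450 − 0.9971 = 0.5479.
(The classical prediction exceeds c; the relativistic result does not.)

Δ = 0.548c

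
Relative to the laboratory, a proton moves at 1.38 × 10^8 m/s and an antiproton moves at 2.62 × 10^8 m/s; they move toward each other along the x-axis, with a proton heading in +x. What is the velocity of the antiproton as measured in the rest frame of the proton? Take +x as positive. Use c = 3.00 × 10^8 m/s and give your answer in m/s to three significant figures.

-2.85 × 10^8 m/s

β_A = 0.460, β_B = -0.873 (dividing each by c = 3.00 × 10^8 m/s).
Transform to A's frame with the inverse velocity-addition law: u' = (u − v)/(1 − uv/c²), taking u = β_B and v = β_A.
u' = (-0.873 − 0.460) / (1 − (0.460)(-0.873)) = -1.3333/1.4017 = -0.9512.
u' = -0.9512 × 3.00 × 10^8 m/s.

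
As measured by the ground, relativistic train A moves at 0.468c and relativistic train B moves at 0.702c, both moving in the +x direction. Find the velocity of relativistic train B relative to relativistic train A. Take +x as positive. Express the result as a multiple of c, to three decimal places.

+0.348c

β_A = 0.468, β_B = 0.702.
Transform to A's frame with the inverse velocity-addition law: u' = (u − v)/(1 − uv/c²), taking u = β_B and v = β_A.
u' = (0.702 − 0.468) / (1 − (0.468)(0.702)) = 0.2340/0.6715 = 0.3485.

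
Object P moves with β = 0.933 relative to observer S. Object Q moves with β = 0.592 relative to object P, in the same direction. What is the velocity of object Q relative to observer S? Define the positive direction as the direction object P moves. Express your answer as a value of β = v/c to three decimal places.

β = 0.982

With v = 0.933 and u' = 0.592 (in units of c),
u = (u' + v)/(1 + u'v/c²):
u = (0.592 + 0.933) / (1 + 0.592·0.933) = 1.5250/1.5523 = 0.9824
(Galilean addition would give +1.525c, exceeding c.)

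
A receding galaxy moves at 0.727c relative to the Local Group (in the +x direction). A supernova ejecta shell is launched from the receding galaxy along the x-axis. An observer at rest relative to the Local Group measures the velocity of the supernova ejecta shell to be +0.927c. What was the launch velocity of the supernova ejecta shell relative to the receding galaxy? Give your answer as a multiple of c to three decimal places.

+0.613c

Invert the composition law: u' = (u − v)/(1 − uv/c²).
u' = (0.927 − 0.727) / (1 − (0.927)(0.727)) = 0.2000/0.3261 = 0.6134.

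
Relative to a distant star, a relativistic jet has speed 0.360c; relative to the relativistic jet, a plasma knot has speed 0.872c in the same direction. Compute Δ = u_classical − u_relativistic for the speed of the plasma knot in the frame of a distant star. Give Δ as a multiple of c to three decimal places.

Δ = 0.294c

Galilean: u_cl = 0.872 + 0.360 = 1.2320.
Relativistic: u_rel = (0.872 + 0.360) / (1 + 0.872·0.360) = 1.2320/1.3139 = 0.9377.
Δ = 1.2320 − 0.9377 = 0.2943.
(The classical prediction exceeds c; the relativistic result does not.)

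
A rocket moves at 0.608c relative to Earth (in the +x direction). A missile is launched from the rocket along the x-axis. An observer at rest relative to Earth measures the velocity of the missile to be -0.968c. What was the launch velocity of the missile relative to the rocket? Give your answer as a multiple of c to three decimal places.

Invert the composition law: u' = (u − v)/(1 − uv/c²).
u' = (-0.968 − 0.608) / (1 − (-0.968)(0.608)) = -1.5760/1.5885 = -0.9921.

-0.992c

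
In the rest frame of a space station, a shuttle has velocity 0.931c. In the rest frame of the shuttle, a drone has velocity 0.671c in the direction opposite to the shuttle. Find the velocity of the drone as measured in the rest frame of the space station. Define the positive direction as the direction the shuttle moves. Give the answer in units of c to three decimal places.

+0.693c

With v = 0.931 and u' = -0.671 (in units of c),
u = (u' + v)/(1 + u'v/c²):
u = (-0.671 + 0.931) / (1 + (-0.671)·0.931) = 0.2600/0.3753 = 0.6928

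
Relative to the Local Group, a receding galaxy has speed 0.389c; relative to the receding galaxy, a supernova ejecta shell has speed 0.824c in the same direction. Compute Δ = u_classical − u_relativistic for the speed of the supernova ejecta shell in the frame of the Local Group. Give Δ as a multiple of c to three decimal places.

Galilean: u_cl = 0.824 + 0.389 = 1.2130.
Relativistic: u_rel = (0.824 + 0.389) / (1 + 0.824·0.389) = 1.2130/1.3205 = 0.9186.
Δ = 1.2130 − 0.9186 = 0.2944.
(The classical prediction exceeds c; the relativistic result does not.)

Δ = 0.294c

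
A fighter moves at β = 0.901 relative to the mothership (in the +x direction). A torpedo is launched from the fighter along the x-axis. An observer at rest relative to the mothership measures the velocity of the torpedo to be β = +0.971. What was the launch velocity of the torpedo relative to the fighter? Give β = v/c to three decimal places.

Invert the composition law: u' = (u − v)/(1 − uv/c²).
u' = (0.971 − 0.901) / (1 − (0.971)(0.901)) = 0.0700/0.1251 = 0.5594.

β = +0.559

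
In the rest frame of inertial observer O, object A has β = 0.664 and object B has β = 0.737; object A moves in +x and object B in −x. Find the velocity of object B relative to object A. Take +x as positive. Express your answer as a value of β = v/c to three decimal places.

β_A = 0.664, β_B = -0.737.
Transform to A's frame with the inverse velocity-addition law: u' = (u − v)/(1 − uv/c²), taking u = β_B and v = β_A.
u' = (-0.737 − 0.664) / (1 − (0.664)(-0.737)) = -1.4010/1.4894 = -0.9407.

β = -0.941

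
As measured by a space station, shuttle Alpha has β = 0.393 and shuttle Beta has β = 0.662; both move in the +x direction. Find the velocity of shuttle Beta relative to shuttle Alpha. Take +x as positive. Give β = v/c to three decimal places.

β_A = 0.393, β_B = 0.662.
Transform to A's frame with the inverse velocity-addition law: u' = (u − v)/(1 − uv/c²), taking u = β_B and v = β_A.
u' = (0.662 − 0.393) / (1 − (0.393)(0.662)) = 0.2690/0.7398 = 0.3636.

β = +0.364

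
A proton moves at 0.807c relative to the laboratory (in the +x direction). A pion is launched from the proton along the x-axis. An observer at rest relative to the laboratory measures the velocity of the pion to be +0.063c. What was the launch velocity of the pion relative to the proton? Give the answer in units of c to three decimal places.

-0.784c

Invert the composition law: u' = (u − v)/(1 − uv/c²).
u' = (0.063 − 0.807) / (1 − (0.063)(0.807)) = -0.7440/0.9492 = -0.7839.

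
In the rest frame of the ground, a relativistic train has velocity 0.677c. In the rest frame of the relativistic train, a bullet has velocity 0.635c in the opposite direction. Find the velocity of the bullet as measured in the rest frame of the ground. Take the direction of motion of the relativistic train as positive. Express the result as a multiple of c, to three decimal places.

With v = 0.677 and u' = -0.635 (in units of c),
u = (u' + v)/(1 + u'v/c²):
u = (-0.635 + 0.677) / (1 + (-0.635)·0.677) = 0.0420/0.5701 = 0.0737

+0.074c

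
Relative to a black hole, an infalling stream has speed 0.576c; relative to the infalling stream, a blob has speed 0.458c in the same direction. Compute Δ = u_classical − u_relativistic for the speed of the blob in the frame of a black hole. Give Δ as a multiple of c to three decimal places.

Δ = 0.216c

Galilean: u_cl = 0.458 + 0.576 = 1.0340.
Relativistic: u_rel = (0.458 + 0.576) / (1 + 0.458·0.576) = 1.0340/1.2638 = 0.8182.
Δ = 1.0340 − 0.8182 = 0.2158.
(The classical prediction exceeds c; the relativistic result does not.)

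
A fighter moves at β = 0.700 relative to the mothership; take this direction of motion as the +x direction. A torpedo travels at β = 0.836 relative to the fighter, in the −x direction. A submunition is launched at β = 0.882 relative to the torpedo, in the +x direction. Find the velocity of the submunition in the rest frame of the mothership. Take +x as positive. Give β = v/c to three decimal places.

β = +0.780

Apply u = (u' + v)/(1 + u'v/c²) successively, working outward toward the mothership.
Start: velocity of the fighter relative to the mothership = 0.7000c.
Compose with the torpedo (u' = -0.836 in the fighter frame): u_1 = (-0.836 + 0.700) / (1 + (-0.836)·0.700) = -0.1360/0.4148 = -0.3279.
Compose with the submunition (u' = 0.882 in the torpedo frame): u_2 = (0.882 + (-0.328)) / (1 + 0.882·(-0.328)) = 0.5541/0.7108 = 0.7796.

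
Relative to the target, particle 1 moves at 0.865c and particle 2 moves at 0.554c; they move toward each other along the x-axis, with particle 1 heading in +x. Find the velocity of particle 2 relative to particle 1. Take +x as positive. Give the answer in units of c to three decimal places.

-0.959c

β_A = 0.865, β_B = -0.554.
Transform to A's frame with the inverse velocity-addition law: u' = (u − v)/(1 − uv/c²), taking u = β_B and v = β_A.
u' = (-0.554 − 0.865) / (1 − (0.865)(-0.554)) = -1.4190/1.4792 = -0.9593.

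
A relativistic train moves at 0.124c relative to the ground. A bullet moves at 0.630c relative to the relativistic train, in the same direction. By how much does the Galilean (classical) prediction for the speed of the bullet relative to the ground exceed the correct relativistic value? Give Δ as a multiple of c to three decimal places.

Δ = 0.055c

Galilean: u_cl = 0.630 + 0.124 = 0.7540.
Relativistic: u_rel = (0.630 + 0.124) / (1 + 0.630·0.124) = 0.7540/1.0781 = 0.6994.
Δ = 0.7540 − 0.6994 = 0.0546.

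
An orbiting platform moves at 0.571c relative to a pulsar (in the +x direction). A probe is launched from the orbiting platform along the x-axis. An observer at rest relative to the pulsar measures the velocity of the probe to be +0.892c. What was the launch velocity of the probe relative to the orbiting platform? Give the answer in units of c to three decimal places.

+0.654c

Invert the composition law: u' = (u − v)/(1 − uv/c²).
u' = (0.892 − 0.571) / (1 − (0.892)(0.571)) = 0.3210/0.4907 = 0.6542.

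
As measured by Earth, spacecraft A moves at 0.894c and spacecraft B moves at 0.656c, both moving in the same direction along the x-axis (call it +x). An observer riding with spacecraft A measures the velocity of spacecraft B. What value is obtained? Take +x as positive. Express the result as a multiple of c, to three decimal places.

-0.576c

β_A = 0.894, β_B = 0.656.
Transform to A's frame with the inverse velocity-addition law: u' = (u − v)/(1 − uv/c²), taking u = β_B and v = β_A.
u' = (0.656 − 0.894) / (1 − (0.894)(0.656)) = -0.2380/0.4135 = -0.5755.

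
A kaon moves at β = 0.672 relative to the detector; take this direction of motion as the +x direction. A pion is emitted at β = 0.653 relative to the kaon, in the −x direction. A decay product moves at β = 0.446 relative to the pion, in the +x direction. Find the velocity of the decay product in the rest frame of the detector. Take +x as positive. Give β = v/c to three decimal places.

β = +0.473

Apply u = (u' + v)/(1 + u'v/c²) successively, working outward toward the detector.
Start: velocity of the kaon relative to the detector = 0.6720c.
Compose with the pion (u' = -0.653 in the kaon frame): u_1 = (-0.653 + 0.672) / (1 + (-0.653)·0.672) = 0.0190/0.5612 = 0.0339.
Compose with the decay product (u' = 0.446 in the pion frame): u_2 = (0.446 + 0.034) / (1 + 0.446·0.034) = 0.4799/1.0151 = 0.4727.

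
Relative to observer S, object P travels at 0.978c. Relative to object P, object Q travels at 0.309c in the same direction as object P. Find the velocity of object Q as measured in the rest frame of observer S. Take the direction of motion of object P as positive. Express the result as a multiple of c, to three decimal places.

0.988c

With v = 0.978 and u' = 0.309 (in units of c),
u = (u' + v)/(1 + u'v/c²):
u = (0.309 + 0.978) / (1 + 0.309·0.978) = 1.2870/1.3022 = 0.9883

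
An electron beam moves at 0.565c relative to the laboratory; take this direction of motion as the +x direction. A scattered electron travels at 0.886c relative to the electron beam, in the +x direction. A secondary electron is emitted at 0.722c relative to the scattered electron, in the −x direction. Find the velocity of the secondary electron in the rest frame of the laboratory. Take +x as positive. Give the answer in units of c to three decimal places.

Apply u = (u' + v)/(1 + u'v/c²) successively, working outward toward the laboratory.
Start: velocity of the electron beam relative to the laboratory = 0.5650c.
Compose with the scattered electron (u' = 0.886 in the electron beam frame): u_1 = (0.886 + 0.565) / (1 + 0.886·0.565) = 1.4510/1.5006 = 0.9670.
Compose with the secondary electron (u' = -0.722 in the scattered electron frame): u_2 = (-0.722 + 0.967) / (1 + (-0.722)·0.967) = 0.2450/0.3019 = 0.8115.

+0.811c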